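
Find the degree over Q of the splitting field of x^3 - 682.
[K : Q] = 6

The roots of x^3 - 682 are ∛682, ω∛682, ω^2∛682 where ω = e^(2πi/3) is a primitive cube root of unity, so K = Q(∛682, ω). Now [Q(∛682):Q] = 3 (since 682 is not a perfect cube, x^3 - 682 is irreducible) and [Q(ω):Q] = 2. Both 2 and 3 divide [K:Q], and [K:Q] ≤ 3·2 = 6, so [K:Q] = 6. (Equivalently: Q(∛682) ⊂ R but ω ∉ R, so [K : Q(∛682)] = 2.)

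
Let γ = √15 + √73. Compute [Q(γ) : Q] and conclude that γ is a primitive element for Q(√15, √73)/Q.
[Q(γ) : Q] = 4 (equivalently, Q(γ) = Q(√15, √73))

Obviously Q(γ) ⊆ Q(√15, √73), and [Q(√15, √73):Q] = 4 (since 15, 73 are distinct squarefree integers > 1 with 1095 not a perfect square). To show equality we compute the minimal polynomial of γ. From γ = √15 + √73: γ^2 = 15 + 2√(1095) + 73 = 88 + 2√(1095), so γ^2 - 88 = 2√(1095); squaring, (γ^2 - 88)^2 = 4·1095, i.e. γ^4 - 176γ^2 + 7744 - 4380 = 0, i.e. γ^4 - 176γ^2 + 3364 = 0. So γ is a root of x^4 - 176x^2 + 3364. This polynomial is irreducible over Q: it has no rational root (each ±√15 ± √73 is irrational), and any factorization into two quadratics over Q would force √(1095) ∈ Q (pairing opposite roots) or √15, √73 ∈ Q (other pairings), all impossible. Hence [Q(γ):Q] = 4 = [Q(√15, √73):Q], so Q(γ) = Q(√15, √73).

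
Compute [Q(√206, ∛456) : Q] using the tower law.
[Q(√206, ∛456) : Q] = 6

Let L = Q(√206, ∛456). Since Q(√206) ⊂ L and [Q(√206):Q] = 2, the tower law gives 2 | [L:Q]. Likewise Q(∛456) ⊂ L with [Q(∛456):Q] = 3 (because 456 is not a perfect cube), so 3 | [L:Q]. As gcd(2,3) = 1, [L:Q] is divisible by 6. Conversely L is generated over Q by √206 and ∛456, so [L:Q] ≤ 2·3 = 6. Therefore [Q(√206, ∛456) : Q] = 6.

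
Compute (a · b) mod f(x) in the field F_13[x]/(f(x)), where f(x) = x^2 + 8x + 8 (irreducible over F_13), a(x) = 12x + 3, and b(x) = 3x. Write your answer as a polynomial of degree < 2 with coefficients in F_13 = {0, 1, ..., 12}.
a · b ≡ 7x + 11 (mod f(x))

Multiply in F_13[x]: a(x)·b(x) = (12x + 3)·(3x) = 10x^2 + 9x. This has degree ≥ 2, so divide by f(x) over F_13: 10x^2 + 9x = (10)·(x^2 + 8x + 8) + (7x + 11). Hence a·b ≡ 7x + 11 (mod f). (F_13[x]/(f) is a field with 13^2 = 169 elements since f is irreducible of degree 2.)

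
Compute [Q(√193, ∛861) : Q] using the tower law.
[Q(√193, ∛861) : Q] = 6

Let L = Q(√193, ∛861). Since Q(√193) ⊂ L and [Q(√193):Q] = 2, the tower law gives 2 | [L:Q]. Likewise Q(∛861) ⊂ L with [Q(∛861):Q] = 3 (because 861 is not a perfect cube), so 3 | [L:Q]. As gcd(2,3) = 1, [L:Q] is divisible by 6. Conversely L is generated over Q by √193 and ∛861, so [L:Q] ≤ 2·3 = 6. Therefore [Q(√193, ∛861) : Q] = 6.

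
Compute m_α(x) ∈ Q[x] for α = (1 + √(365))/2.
m_α(x) = x^2 - x - 91

From 2α - 1 = √(365), squaring gives (2α - 1)^2 = 365, i.e. 4α^2 - 4α + 1 = 365, so α^2 - α + (1 - 365)/4 = 0. Since 365 ≡ 1 (mod 4), (1 - 365)/4 = -91 ∈ Z. The polynomial x^2 - x - 91 has discriminant 1 - 4·(-91) = 365, which is not a perfect square in Q (d = 365 is squarefree and ≠ 1), so x^2 - x - 91 is irreducible over Q. It is the minimal polynomial of α.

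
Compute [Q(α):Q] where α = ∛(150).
[Q(α):Q] = 3

The minimal polynomial of α is x^3 - 150, irreducible over Q since 150 is not a perfect cube (so x^3 - 150 has no rational root). Hence [Q(α):Q] = deg(m_α) = 3.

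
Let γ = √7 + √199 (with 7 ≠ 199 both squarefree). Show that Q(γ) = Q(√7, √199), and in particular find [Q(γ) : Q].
[Q(γ) : Q] = 4 (equivalently, Q(γ) = Q(√7, √199))

Obviously Q(γ) ⊆ Q(√7, √199), and [Q(√7, √199):Q] = 4 (since 7, 199 are distinct squarefree integers > 1 with 1393 not a perfect square). To show equality we compute the minimal polynomial of γ. From γ = √7 + √199: γ^2 = 7 + 2√(1393) + 199 = 206 + 2√(1393), so γ^2 - 206 = 2√(1393); squaring, (γ^2 - 206)^2 = 4·1393, i.e. γ^4 - 412γ^2 + 42436 - 5572 = 0, i.e. γ^4 - 412γ^2 + 36864 = 0. So γ is a root of x^4 - 412x^2 + 36864. This polynomial is irreducible over Q: it has no rational root (each ±√7 ± √199 is irrational), and any factorization into two quadratics over Q would force √(1393) ∈ Q (pairing opposite roots) or √7, √199 ∈ Q (other pairings), all impossible. Hence [Q(γ):Q] = 4 = [Q(√7, √199):Q], so Q(γ) = Q(√7, √199).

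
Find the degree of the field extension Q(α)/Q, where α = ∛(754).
[Q(α):Q] = 3

The minimal polynomial of α is x^3 - 754, irreducible over Q since 754 is not a perfect cube (so x^3 - 754 has no rational root). Hence [Q(α):Q] = deg(m_α) = 3.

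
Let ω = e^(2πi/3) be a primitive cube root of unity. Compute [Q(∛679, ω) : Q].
[Q(∛679, ω) : Q] = 6

[Q(∛679):Q] = 3 (min poly x^3 - 679, irreducible since 679 is not a perfect cube). [Q(ω):Q] = 2 (min poly x^2 + x + 1). Since Q(∛679) ⊂ R and ω ∉ R, we have ω ∉ Q(∛679), so x^2 + x + 1 remains irreducible over Q(∛679) and [Q(∛679, ω) : Q(∛679)] = 2. By the tower law, [Q(∛679, ω) : Q] = 3 · 2 = 6. (In fact Q(∛679, ω) is the splitting field of x^3 - 679 over Q.)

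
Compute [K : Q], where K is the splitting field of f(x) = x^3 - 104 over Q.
[K : Q] = 6

The roots of x^3 - 104 are ∛104, ω∛104, ω^2∛104 where ω = e^(2πi/3) is a primitive cube root of unity, so K = Q(∛104, ω). Now [Q(∛104):Q] = 3 (since 104 is not a perfect cube, x^3 - 104 is irreducible) and [Q(ω):Q] = 2. Both 2 and 3 divide [K:Q], and [K:Q] ≤ 3·2 = 6, so [K:Q] = 6. (Equivalently: Q(∛104) ⊂ R but ω ∉ R, so [K : Q(∛104)] = 2.)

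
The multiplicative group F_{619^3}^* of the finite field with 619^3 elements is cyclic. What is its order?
|F_{619^3}^*| = 237176658

F_{619^3} has 619^3 = 237176659 elements; its multiplicative group consists of all nonzero elements, so |F_{619^3}^*| = 237176659 - 1 = 237176658. (It is cyclic since any finite subgroup of the multiplicative group of a field is cyclic.)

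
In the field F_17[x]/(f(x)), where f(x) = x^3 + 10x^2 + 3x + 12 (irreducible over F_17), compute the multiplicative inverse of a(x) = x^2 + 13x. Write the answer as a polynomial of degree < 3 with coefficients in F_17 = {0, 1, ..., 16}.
a(x)^(-1) ≡ 8x^2 + 9 (mod f(x))

Since f is irreducible over F_17, F_17[x]/(f) is a field and a(x) ≠ 0 has an inverse. Apply the extended Euclidean algorithm to f(x) and a(x) in F_17[x]: f(x) = (x + 14)·a(x) + (8x + 12);  a(x) = (15x + 11)·(8x + 12) + (4). The last nonzero remainder is the constant 4 = gcd(f, a) in F_17. Back-substituting through the division chain expresses 4 = s(x)·a(x) + t(x)·f(x) with s(x) ≡ 15x^2 + 2 (mod f), so (15x^2 + 2)·a(x) ≡ 4 (mod f). Multiplying by 4^(-1) ≡ 13 in F_17 gives a(x)^(-1) ≡ 13·(15x^2 + 2) ≡ 8x^2 + 9 (mod f). Check: (x^2 + 13x)·(8x^2 + 9) = 8x^4 + 2x^3 + 9x^2 + 15x ≡ 1 (mod x^3 + 10x^2 + 3x + 12).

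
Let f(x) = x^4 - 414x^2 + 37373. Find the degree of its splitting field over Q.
[K : Q] = 4

Solving the quadratic in x^2: x^2 = (414 ± √(414^2 - 4·37373))/2 = (414 ± √21904)/2 = (414 ± 148)/2, giving x^2 = 133 or x^2 = 281. So f(x) = (x^2 - 133)(x^2 - 281) and the roots of f are ±√133, ±√281. Hence the splitting field is K = Q(√133, √281). Since 133 and 281 are distinct squarefree integers > 1, their product 37373 is not a perfect square, so √281 ∉ Q(√133). By the tower law [K:Q] = [Q(√133,√281):Q(√133)] · [Q(√133):Q] = 2 · 2 = 4.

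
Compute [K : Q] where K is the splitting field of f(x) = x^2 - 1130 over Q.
[K : Q] = 2

f(x) = x^2 - 1130 factors as (x - √1130)(x + √1130). The splitting field is K = Q(√1130). Since 1130 is squarefree and > 1, it is not a perfect square, so x^2 - 1130 is irreducible over Q and [Q(√1130) : Q] = 2. Hence [K : Q] = 2.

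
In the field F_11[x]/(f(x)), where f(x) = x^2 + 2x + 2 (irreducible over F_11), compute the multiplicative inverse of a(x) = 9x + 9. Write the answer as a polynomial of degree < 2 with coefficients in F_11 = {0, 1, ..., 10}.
a(x)^(-1) ≡ 6x + 6 (mod f(x))

Since f is irreducible over F_11, F_11[x]/(f) is a field and a(x) ≠ 0 has an inverse. Apply the extended Euclidean algorithm to f(x) and a(x) in F_11[x]: f(x) = (5x + 5)·a(x) + (1). The last nonzero remainder is the constant 1 = gcd(f, a) in F_11. Back-substituting through the division chain expresses 1 = s(x)·a(x) + t(x)·f(x) with s(x) ≡ 6x + 6 (mod f), so a(x)^(-1) ≡ s(x) = 6x + 6 (mod f). Check: (9x + 9)·(6x + 6) = 10x^2 + 9x + 10 ≡ 1 (mod x^2 + 2x + 2).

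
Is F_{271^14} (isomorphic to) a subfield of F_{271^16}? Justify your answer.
No: F_{271^14} is not a subfield of F_{271^16}

F_{p^m} embeds in F_{p^n} iff m | n. Here 14 ∤ 16 (since 16 = 1·14 + 2 with remainder 2 ≠ 0), so F_{271^14} is not a subfield of F_{271^16}. Equivalently: if it were, the tower law would give 14 = [F_{271^14}:F_271] dividing [F_{271^16}:F_271] = 16, contradiction.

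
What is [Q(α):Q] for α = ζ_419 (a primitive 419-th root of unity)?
[Q(α):Q] = 418

The minimal polynomial of ζ_419 over Q is the 419-th cyclotomic polynomial Φ_419(x), which is irreducible over Q and has degree φ(419) = 418. Hence [Q(α):Q] = φ(419) = 418.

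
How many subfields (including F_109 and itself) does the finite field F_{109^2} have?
F_{109^2} has 2 subfields

The subfields of F_{p^n} are exactly the fields F_{p^d} for d | n (each is the fixed field of the unique index-d subgroup of Gal(F_{p^n}/F_p) ≅ Z/nZ). The divisors of n = 2 are {1, 2}, giving 2 subfields: F_{109^1}, F_{109^2}.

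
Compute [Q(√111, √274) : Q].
[Q(√111, √274) : Q] = 4

[Q(√111):Q] = 2 (min poly x^2 - 111, irreducible since 111 is squarefree > 1). For the top step, suppose √274 ∈ Q(√111), say √274 = c + d√111 with c, d ∈ Q. Squaring: 274 = c^2 + 111d^2 + 2cd√111. Since √111 ∉ Q this forces 2cd = 0. If d = 0 then √274 = c ∈ Q, contradicting 274 squarefree > 1. If c = 0 then 274 = 111d^2, so 111·274 = (111d)^2 is a perfect square in Q — but 111·274 = 30414 is not a perfect square (since 111 and 274 are distinct squarefree integers). Contradiction. Hence √274 ∉ Q(√111), so x^2 - 274 stays irreducible over Q(√111) and [Q(√111, √274) : Q(√111)] = 2. By the tower law, [Q(√111, √274) : Q] = 2 · 2 = 4.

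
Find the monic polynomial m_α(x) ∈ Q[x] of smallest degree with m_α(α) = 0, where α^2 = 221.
m_α(x) = x^2 - 221

α satisfies α^2 - 221 = 0, so x^2 - 221 annihilates α. Since d = 221 is squarefree and ≠ 1, it is not a perfect square in Q, so x^2 - 221 has no rational root and is therefore irreducible over Q (a degree-2 polynomial over a field is irreducible iff it has no root). Hence m_α(x) = x^2 - 221.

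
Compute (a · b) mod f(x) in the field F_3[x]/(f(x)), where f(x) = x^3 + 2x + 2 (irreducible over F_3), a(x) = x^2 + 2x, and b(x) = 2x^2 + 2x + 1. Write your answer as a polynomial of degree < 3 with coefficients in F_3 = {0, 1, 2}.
a · b ≡ x^2 + x (mod f(x))

Multiply in F_3[x]: a(x)·b(x) = (x^2 + 2x)·(2x^2 + 2x + 1) = 2x^4 + 2x^2 + 2x. This has degree ≥ 3, so divide by f(x) over F_3: 2x^4 + 2x^2 + 2x = (2x)·(x^3 + 2x + 2) + (x^2 + x). Hence a·b ≡ x^2 + x (mod f). (F_3[x]/(f) is a field with 3^3 = 27 elements since f is irreducible of degree 3.)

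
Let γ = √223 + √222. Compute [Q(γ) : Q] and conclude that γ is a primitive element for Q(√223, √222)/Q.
[Q(γ) : Q] = 4 (equivalently, Q(γ) = Q(√223, √222))

Obviously Q(γ) ⊆ Q(√223, √222), and [Q(√223, √222):Q] = 4 (since 223, 222 are distinct squarefree integers > 1 with 49506 not a perfect square). To show equality we compute the minimal polynomial of γ. From γ = √223 + √222: γ^2 = 223 + 2√(49506) + 222 = 445 + 2√(49506), so γ^2 - 445 = 2√(49506); squaring, (γ^2 - 445)^2 = 4·49506, i.e. γ^4 - 890γ^2 + 198025 - 198024 = 0, i.e. γ^4 - 890γ^2 + 1 = 0. So γ is a root of x^4 - 890x^2 + 1. This polynomial is irreducible over Q: it has no rational root (each ±√223 ± √222 is irrational), and any factorization into two quadratics over Q would force √(49506) ∈ Q (pairing opposite roots) or √223, √222 ∈ Q (other pairings), all impossible. Hence [Q(γ):Q] = 4 = [Q(√223, √222):Q], so Q(γ) = Q(√223, √222).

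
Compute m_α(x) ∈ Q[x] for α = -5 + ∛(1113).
m_α(x) = x^3 + 15x^2 + 75x - 988

Set β = α + 5 = ∛(1113), so β^3 = 1113. Then (α + 5)^3 - 1113 = 0, i.e. α is a root of g(x) = (x + 5)^3 - 1113 = x^3 + 15x^2 + 75x - 988. Since g(x) = h(x + 5) where h(x) = x^3 - 1113, and h is irreducible over Q (because 1113 is not a perfect cube, so h has no rational root, and a monic cubic with no rational root is irreducible), g is also irreducible (irreducibility is preserved under the substitution x → x + 5). Hence m_α(x) = x^3 + 15x^2 + 75x - 988.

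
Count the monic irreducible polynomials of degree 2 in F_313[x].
There are 48828 monic irreducible polynomials of degree 2 over F_313

Each element of F_{313^2} that lies in no proper subfield is a root of exactly one monic irreducible of degree 2 over F_313, and each such polynomial has 2 distinct roots in F_{313^2}. By Möbius inversion the count is N_313(2) = (1/2) Σ_{d|2} μ(2/d) · 313^d = (1/2)(μ(2)·313^1 + μ(1)·313^2) = 97656/2 = 48828.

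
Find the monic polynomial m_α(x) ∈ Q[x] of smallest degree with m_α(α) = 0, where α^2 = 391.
m_α(x) = x^2 - 391

α satisfies α^2 - 391 = 0, so x^2 - 391 annihilates α. Since d = 391 is squarefree and ≠ 1, it is not a perfect square in Q, so x^2 - 391 has no rational root and is therefore irreducible over Q (a degree-2 polynomial over a field is irreducible iff it has no root). Hence m_α(x) = x^2 - 391.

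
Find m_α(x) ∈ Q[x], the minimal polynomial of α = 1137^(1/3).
m_α(x) = x^3 - 1137

α satisfies α^3 = 1137, so x^3 - 1137 annihilates α. By the rational root test, a rational root p/q (in lowest terms) of x^3 - 1137 would satisfy p^3 = 1137 q^3, forcing q = 1 and p^3 = 1137; but 1137 is not a perfect cube, contradiction. A monic cubic over Q with no rational root is irreducible (any nontrivial factorization would include a linear factor). Hence x^3 - 1137 is the minimal polynomial of α, and in particular [Q(α):Q] = 3.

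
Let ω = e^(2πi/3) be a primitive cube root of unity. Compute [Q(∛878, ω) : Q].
[Q(∛878, ω) : Q] = 6

[Q(∛878):Q] = 3 (min poly x^3 - 878, irreducible since 878 is not a perfect cube). [Q(ω):Q] = 2 (min poly x^2 + x + 1). Since Q(∛878) ⊂ R and ω ∉ R, we have ω ∉ Q(∛878), so x^2 + x + 1 remains irreducible over Q(∛878) and [Q(∛878, ω) : Q(∛878)] = 2. By the tower law, [Q(∛878, ω) : Q] = 3 · 2 = 6. (In fact Q(∛878, ω) is the splitting field of x^3 - 878 over Q.)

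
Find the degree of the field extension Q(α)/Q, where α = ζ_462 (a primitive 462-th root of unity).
[Q(α):Q] = 120

The minimal polynomial of ζ_462 over Q is the 462-th cyclotomic polynomial Φ_462(x), which is irreducible over Q and has degree φ(462) = 120. Hence [Q(α):Q] = φ(462) = 120.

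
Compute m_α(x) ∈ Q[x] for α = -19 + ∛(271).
m_α(x) = x^3 + 57x^2 + 1083x + 6588

Set β = α + 19 = ∛(271), so β^3 = 271. Then (α + 19)^3 - 271 = 0, i.e. α is a root of g(x) = (x + 19)^3 - 271 = x^3 + 57x^2 + 1083x + 6588. Since g(x) = h(x + 19) where h(x) = x^3 - 271, and h is irreducible over Q (because 271 is not a perfect cube, so h has no rational root, and a monic cubic with no rational root is irreducible), g is also irreducible (irreducibility is preserved under the substitution x → x + 19). Hence m_α(x) = x^3 + 57x^2 + 1083x + 6588.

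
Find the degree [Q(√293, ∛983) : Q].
[Q(√293, ∛983) : Q] = 6

Let L = Q(√293, ∛983). Since Q(√293) ⊂ L and [Q(√293):Q] = 2, the tower law gives 2 | [L:Q]. Likewise Q(∛983) ⊂ L with [Q(∛983):Q] = 3 (because 983 is not a perfect cube), so 3 | [L:Q]. As gcd(2,3) = 1, [L:Q] is divisible by 6. Conversely L is generated over Q by √293 and ∛983, so [L:Q] ≤ 2·3 = 6. Therefore [Q(√293, ∛983) : Q] = 6.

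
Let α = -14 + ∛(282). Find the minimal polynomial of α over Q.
m_α(x) = x^3 + 42x^2 + 588x + 2462

Set β = α + 14 = ∛(282), so β^3 = 282. Then (α + 14)^3 - 282 = 0, i.e. α is a root of g(x) = (x + 14)^3 - 282 = x^3 + 42x^2 + 588x + 2462. Since g(x) = h(x + 14) where h(x) = x^3 - 282, and h is irreducible over Q (because 282 is not a perfect cube, so h has no rational root, and a monic cubic with no rational root is irreducible), g is also irreducible (irreducibility is preserved under the substitution x → x + 14). Hence m_α(x) = x^3 + 42x^2 + 588x + 2462.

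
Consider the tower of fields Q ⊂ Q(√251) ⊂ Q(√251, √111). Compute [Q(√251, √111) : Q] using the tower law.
[Q(√251, √111) : Q] = 4

[Q(√251):Q] = 2 (min poly x^2 - 251, irreducible since 251 is squarefree > 1). For the top step, suppose √111 ∈ Q(√251), say √111 = c + d√251 with c, d ∈ Q. Squaring: 111 = c^2 + 251d^2 + 2cd√251. Since √251 ∉ Q this forces 2cd = 0. If d = 0 then √111 = c ∈ Q, contradicting 111 squarefree > 1. If c = 0 then 111 = 251d^2, so 251·111 = (251d)^2 is a perfect square in Q — but 251·111 = 27861 is not a perfect square (since 251 and 111 are distinct squarefree integers). Contradiction. Hence √111 ∉ Q(√251), so x^2 - 111 stays irreducible over Q(√251) and [Q(√251, √111) : Q(√251)] = 2. By the tower law, [Q(√251, √111) : Q] = 2 · 2 = 4.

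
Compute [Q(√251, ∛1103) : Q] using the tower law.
[Q(√251, ∛1103) : Q] = 6

Let L = Q(√251, ∛1103). Since Q(√251) ⊂ L and [Q(√251):Q] = 2, the tower law gives 2 | [L:Q]. Likewise Q(∛1103) ⊂ L with [Q(∛1103):Q] = 3 (because 1103 is not a perfect cube), so 3 | [L:Q]. As gcd(2,3) = 1, [L:Q] is divisible by 6. Conversely L is generated over Q by √251 and ∛1103, so [L:Q] ≤ 2·3 = 6. Therefore [Q(√251, ∛1103) : Q] = 6.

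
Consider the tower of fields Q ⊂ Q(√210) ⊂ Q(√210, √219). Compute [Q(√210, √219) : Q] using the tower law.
[Q(√210, √219) : Q] = 4

[Q(√210):Q] = 2 (min poly x^2 - 210, irreducible since 210 is squarefree > 1). For the top step, suppose √219 ∈ Q(√210), say √219 = c + d√210 with c, d ∈ Q. Squaring: 219 = c^2 + 210d^2 + 2cd√210. Since √210 ∉ Q this forces 2cd = 0. If d = 0 then √219 = c ∈ Q, contradicting 219 squarefree > 1. If c = 0 then 219 = 210d^2, so 210·219 = (210d)^2 is a perfect square in Q — but 210·219 = 45990 is not a perfect square (since 210 and 219 are distinct squarefree integers). Contradiction. Hence √219 ∉ Q(√210), so x^2 - 219 stays irreducible over Q(√210) and [Q(√210, √219) : Q(√210)] = 2. By the tower law, [Q(√210, √219) : Q] = 2 · 2 = 4.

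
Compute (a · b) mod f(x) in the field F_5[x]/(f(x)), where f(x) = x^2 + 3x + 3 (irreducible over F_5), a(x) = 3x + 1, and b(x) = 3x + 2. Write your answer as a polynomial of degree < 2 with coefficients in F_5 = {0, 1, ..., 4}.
a · b ≡ 2x (mod f(x))

Multiply in F_5[x]: a(x)·b(x) = (3x + 1)·(3x + 2) = 4x^2 + 4x + 2. This has degree ≥ 2, so divide by f(x) over F_5: 4x^2 + 4x + 2 = (4)·(x^2 + 3x + 3) + (2x). Hence a·b ≡ 2x (mod f). (F_5[x]/(f) is a field with 5^2 = 25 elements since f is irreducible of degree 2.)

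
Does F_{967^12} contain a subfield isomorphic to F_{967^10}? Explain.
No: F_{967^10} is not a subfield of F_{967^12}

F_{p^m} embeds in F_{p^n} iff m | n. Here 10 ∤ 12 (since 12 = 1·10 + 2 with remainder 2 ≠ 0), so F_{967^10} is not a subfield of F_{967^12}. Equivalently: if it were, the tower law would give 10 = [F_{967^10}:F_967] dividing [F_{967^12}:F_967] = 12, contradiction.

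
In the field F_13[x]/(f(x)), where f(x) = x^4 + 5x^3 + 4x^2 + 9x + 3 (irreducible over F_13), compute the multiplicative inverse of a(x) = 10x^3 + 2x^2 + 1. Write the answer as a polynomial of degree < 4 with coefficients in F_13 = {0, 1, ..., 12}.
a(x)^(-1) ≡ 5x^3 + 4x^2 + 8x (mod f(x))

Since f is irreducible over F_13, F_13[x]/(f) is a field and a(x) ≠ 0 has an inverse. Apply the extended Euclidean algorithm to f(x) and a(x) in F_13[x]: f(x) = (4x + 1)·a(x) + (2x^2 + 5x + 2);  a(x) = (5x + 8)·(2x^2 + 5x + 2) + (2x + 11);  (2x^2 + 5x + 2) = (x + 10)·(2x + 11) + (9). The last nonzero remainder is the constant 9 = gcd(f, a) in F_13. Back-substituting through the division chain expresses 9 = s(x)·a(x) + t(x)·f(x) with s(x) ≡ 6x^3 + 10x^2 + 7x (mod f), so (6x^3 + 10x^2 + 7x)·a(x) ≡ 9 (mod f). Multiplying by 9^(-1) ≡ 3 in F_13 gives a(x)^(-1) ≡ 3·(6x^3 + 10x^2 + 7x) ≡ 5x^3 + 4x^2 + 8x (mod f). Check: (10x^3 + 2x^2 + 1)·(5x^3 + 4x^2 + 8x) = 11x^6 + 11x^5 + 10x^4 + 8x^3 + 4x^2 + 8x ≡ 1 (mod x^4 + 5x^3 + 4x^2 + 9x + 3).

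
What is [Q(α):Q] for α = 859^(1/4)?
[Q(α):Q] = 4

α is a root of x^4 - 859. By Eisenstein's criterion at the prime p = 859 (which divides the constant term 859 but p^2 = 737881 does not, since 859 is squarefree), x^4 - 859 is irreducible over Q. Hence [Q(α):Q] = 4.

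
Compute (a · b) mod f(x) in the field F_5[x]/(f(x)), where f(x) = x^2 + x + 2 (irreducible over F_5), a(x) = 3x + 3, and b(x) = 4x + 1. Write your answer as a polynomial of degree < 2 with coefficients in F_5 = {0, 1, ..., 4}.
a · b ≡ 3x + 4 (mod f(x))

Multiply in F_5[x]: a(x)·b(x) = (3x + 3)·(4x + 1) = 2x^2 + 3. This has degree ≥ 2, so divide by f(x) over F_5: 2x^2 + 3 = (2)·(x^2 + x + 2) + (3x + 4). Hence a·b ≡ 3x + 4 (mod f). (F_5[x]/(f) is a field with 5^2 = 25 elements since f is irreducible of degree 2.)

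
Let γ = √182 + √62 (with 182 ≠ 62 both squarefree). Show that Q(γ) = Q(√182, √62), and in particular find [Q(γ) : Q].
[Q(γ) : Q] = 4 (equivalently, Q(γ) = Q(√182, √62))

Obviously Q(γ) ⊆ Q(√182, √62), and [Q(√182, √62):Q] = 4 (since 182, 62 are distinct squarefree integers > 1 with 11284 not a perfect square). To show equality we compute the minimal polynomial of γ. From γ = √182 + √62: γ^2 = 182 + 2√(11284) + 62 = 244 + 2√(11284), so γ^2 - 244 = 2√(11284); squaring, (γ^2 - 244)^2 = 4·11284, i.e. γ^4 - 488γ^2 + 59536 - 45136 = 0, i.e. γ^4 - 488γ^2 + 14400 = 0. So γ is a root of x^4 - 488x^2 + 14400. This polynomial is irreducible over Q: it has no rational root (each ±√182 ± √62 is irrational), and any factorization into two quadratics over Q would force √(11284) ∈ Q (pairing opposite roots) or √182, √62 ∈ Q (other pairings), all impossible. Hence [Q(γ):Q] = 4 = [Q(√182, √62):Q], so Q(γ) = Q(√182, √62).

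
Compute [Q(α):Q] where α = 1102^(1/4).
[Q(α):Q] = 4

α is a root of x^4 - 1102. By Eisenstein's criterion at the prime p = 2 (which divides the constant term 1102 but p^2 = 4 does not, since 1102 is squarefree), x^4 - 1102 is irreducible over Q. Hence [Q(α):Q] = 4.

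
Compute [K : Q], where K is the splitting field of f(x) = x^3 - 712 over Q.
[K : Q] = 6

The roots of x^3 - 712 are ∛712, ω∛712, ω^2∛712 where ω = e^(2πi/3) is a primitive cube root of unity, so K = Q(∛712, ω). Now [Q(∛712):Q] = 3 (since 712 is not a perfect cube, x^3 - 712 is irreducible) and [Q(ω):Q] = 2. Both 2 and 3 divide [K:Q], and [K:Q] ≤ 3·2 = 6, so [K:Q] = 6. (Equivalently: Q(∛712) ⊂ R but ω ∉ R, so [K : Q(∛712)] = 2.)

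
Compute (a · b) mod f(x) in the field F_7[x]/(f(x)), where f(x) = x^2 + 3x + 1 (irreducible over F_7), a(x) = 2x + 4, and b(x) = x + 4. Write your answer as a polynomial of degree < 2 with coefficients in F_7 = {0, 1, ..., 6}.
a · b ≡ 6x (mod f(x))

Multiply in F_7[x]: a(x)·b(x) = (2x + 4)·(x + 4) = 2x^2 + 5x + 2. This has degree ≥ 2, so divide by f(x) over F_7: 2x^2 + 5x + 2 = (2)·(x^2 + 3x + 1) + (6x). Hence a·b ≡ 6x (mod f). (F_7[x]/(f) is a field with 7^2 = 49 elements since f is irreducible of degree 2.)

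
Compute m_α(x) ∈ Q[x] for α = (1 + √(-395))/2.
m_α(x) = x^2 - x + 99

From 2α - 1 = √(-395), squaring gives (2α - 1)^2 = -395, i.e. 4α^2 - 4α + 1 = -395, so α^2 - α + (1 + 395)/4 = 0. Since -395 ≡ 1 (mod 4), (1 + 395)/4 = 99 ∈ Z. The polynomial x^2 - x + 99 has discriminant 1 - 4·(99) = -395, which is not a perfect square in Q (d = -395 is squarefree and ≠ 1), so x^2 - x + 99 is irreducible over Q. It is the minimal polynomial of α.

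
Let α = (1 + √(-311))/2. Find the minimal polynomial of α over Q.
m_α(x) = x^2 - x + 78

From 2α - 1 = √(-311), squaring gives (2α - 1)^2 = -311, i.e. 4α^2 - 4α + 1 = -311, so α^2 - α + (1 + 311)/4 = 0. Since -311 ≡ 1 (mod 4), (1 + 311)/4 = 78 ∈ Z. The polynomial x^2 - x + 78 has discriminant 1 - 4·(78) = -311, which is not a perfect square in Q (d = -311 is squarefree and ≠ 1), so x^2 - x + 78 is irreducible over Q. It is the minimal polynomial of α.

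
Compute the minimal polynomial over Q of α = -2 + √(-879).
m_α(x) = x^2 + 4x + 883

From α + 2 = √(-879), squaring gives (α + 2)^2 = -879, i.e. α^2 + 4α + 4 = -879, so α^2 + 4α + 883 = 0. The discriminant of x^2 + 4x + 883 is (4)^2 - 4·(883) = 16 - 3532 = -3516, and 4·(-879) is not a perfect square in Q since -879 is squarefree and ≠ 1. Hence x^2 + 4x + 883 is irreducible over Q and is the minimal polynomial of α.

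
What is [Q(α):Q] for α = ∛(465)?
[Q(α):Q] = 3

The minimal polynomial of α is x^3 - 465, irreducible over Q since 465 is not a perfect cube (so x^3 - 465 has no rational root). Hence [Q(α):Q] = deg(m_α) = 3.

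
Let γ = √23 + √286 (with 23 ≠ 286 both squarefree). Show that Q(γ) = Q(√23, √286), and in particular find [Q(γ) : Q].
[Q(γ) : Q] = 4 (equivalently, Q(γ) = Q(√23, √286))

Obviously Q(γ) ⊆ Q(√23, √286), and [Q(√23, √286):Q] = 4 (since 23, 286 are distinct squarefree integers > 1 with 6578 not a perfect square). To show equality we compute the minimal polynomial of γ. From γ = √23 + √286: γ^2 = 23 + 2√(6578) + 286 = 309 + 2√(6578), so γ^2 - 309 = 2√(6578); squaring, (γ^2 - 309)^2 = 4·6578, i.e. γ^4 - 618γ^2 + 95481 - 26312 = 0, i.e. γ^4 - 618γ^2 + 69169 = 0. So γ is a root of x^4 - 618x^2 + 69169. This polynomial is irreducible over Q: it has no rational root (each ±√23 ± √286 is irrational), and any factorization into two quadratics over Q would force √(6578) ∈ Q (pairing opposite roots) or √23, √286 ∈ Q (other pairings), all impossible. Hence [Q(γ):Q] = 4 = [Q(√23, √286):Q], so Q(γ) = Q(√23, √286).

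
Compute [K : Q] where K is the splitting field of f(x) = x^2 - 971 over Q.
[K : Q] = 2

f(x) = x^2 - 971 factors as (x - √971)(x + √971). The splitting field is K = Q(√971). Since 971 is squarefree and > 1, it is not a perfect square, so x^2 - 971 is irreducible over Q and [Q(√971) : Q] = 2. Hence [K : Q] = 2.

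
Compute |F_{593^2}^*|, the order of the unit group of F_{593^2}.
|F_{593^2}^*| = 351648

F_{593^2} has 593^2 = 351649 elements; its multiplicative group consists of all nonzero elements, so |F_{593^2}^*| = 351649 - 1 = 351648. (It is cyclic since any finite subgroup of the multiplicative group of a field is cyclic.)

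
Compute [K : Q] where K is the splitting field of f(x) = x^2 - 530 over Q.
[K : Q] = 2

f(x) = x^2 - 530 factors as (x - √530)(x + √530). The splitting field is K = Q(√530). Since 530 is squarefree and > 1, it is not a perfect square, so x^2 - 530 is irreducible over Q and [Q(√530) : Q] = 2. Hence [K : Q] = 2.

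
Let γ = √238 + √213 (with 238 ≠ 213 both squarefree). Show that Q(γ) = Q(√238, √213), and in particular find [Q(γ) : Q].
[Q(γ) : Q] = 4 (equivalently, Q(γ) = Q(√238, √213))

Obviously Q(γ) ⊆ Q(√238, √213), and [Q(√238, √213):Q] = 4 (since 238, 213 are distinct squarefree integers > 1 with 50694 not a perfect square). To show equality we compute the minimal polynomial of γ. From γ = √238 + √213: γ^2 = 238 + 2√(50694) + 213 = 451 + 2√(50694), so γ^2 - 451 = 2√(50694); squaring, (γ^2 - 451)^2 = 4·50694, i.e. γ^4 - 902γ^2 + 203401 - 202776 = 0, i.e. γ^4 - 902γ^2 + 625 = 0. So γ is a root of x^4 - 902x^2 + 625. This polynomial is irreducible over Q: it has no rational root (each ±√238 ± √213 is irrational), and any factorization into two quadratics over Q would force √(50694) ∈ Q (pairing opposite roots) or √238, √213 ∈ Q (other pairings), all impossible. Hence [Q(γ):Q] = 4 = [Q(√238, √213):Q], so Q(γ) = Q(√238, √213).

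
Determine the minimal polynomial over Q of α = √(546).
m_α(x) = x^2 - 546

α satisfies α^2 - 546 = 0, so x^2 - 546 annihilates α. Since d = 546 is squarefree and ≠ 1, it is not a perfect square in Q, so x^2 - 546 has no rational root and is therefore irreducible over Q (a degree-2 polynomial over a field is irreducible iff it has no root). Hence m_α(x) = x^2 - 546.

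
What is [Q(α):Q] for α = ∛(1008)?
[Q(α):Q] = 3

The minimal polynomial of α is x^3 - 1008, irreducible over Q since 1008 is not a perfect cube (so x^3 - 1008 has no rational root). Hence [Q(α):Q] = deg(m_α) = 3.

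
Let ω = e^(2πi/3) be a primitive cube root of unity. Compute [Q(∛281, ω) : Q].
[Q(∛281, ω) : Q] = 6

[Q(∛281):Q] = 3 (min poly x^3 - 281, irreducible since 281 is not a perfect cube). [Q(ω):Q] = 2 (min poly x^2 + x + 1). Since Q(∛281) ⊂ R and ω ∉ R, we have ω ∉ Q(∛281), so x^2 + x + 1 remains irreducible over Q(∛281) and [Q(∛281, ω) : Q(∛281)] = 2. By the tower law, [Q(∛281, ω) : Q] = 3 · 2 = 6. (In fact Q(∛281, ω) is the splitting field of x^3 - 281 over Q.)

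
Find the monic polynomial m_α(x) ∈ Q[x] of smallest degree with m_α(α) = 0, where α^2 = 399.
m_α(x) = x^2 - 399

α satisfies α^2 - 399 = 0, so x^2 - 399 annihilates α. Since d = 399 is squarefree and ≠ 1, it is not a perfect square in Q, so x^2 - 399 has no rational root and is therefore irreducible over Q (a degree-2 polynomial over a field is irreducible iff it has no root). Hence m_α(x) = x^2 - 399.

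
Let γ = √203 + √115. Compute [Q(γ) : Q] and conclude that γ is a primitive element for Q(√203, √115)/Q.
[Q(γ) : Q] = 4 (equivalently, Q(γ) = Q(√203, √115))

Obviously Q(γ) ⊆ Q(√203, √115), and [Q(√203, √115):Q] = 4 (since 203, 115 are distinct squarefree integers > 1 with 23345 not a perfect square). To show equality we compute the minimal polynomial of γ. From γ = √203 + √115: γ^2 = 203 + 2√(23345) + 115 = 318 + 2√(23345), so γ^2 - 318 = 2√(23345); squaring, (γ^2 - 318)^2 = 4·23345, i.e. γ^4 - 636γ^2 + 101124 - 93380 = 0, i.e. γ^4 - 636γ^2 + 7744 = 0. So γ is a root of x^4 - 636x^2 + 7744. This polynomial is irreducible over Q: it has no rational root (each ±√203 ± √115 is irrational), and any factorization into two quadratics over Q would force √(23345) ∈ Q (pairing opposite roots) or √203, √115 ∈ Q (other pairings), all impossible. Hence [Q(γ):Q] = 4 = [Q(√203, √115):Q], so Q(γ) = Q(√203, √115).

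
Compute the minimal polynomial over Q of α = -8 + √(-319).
m_α(x) = x^2 + 16x + 383

From α + 8 = √(-319), squaring gives (α + 8)^2 = -319, i.e. α^2 + 16α + 64 = -319, so α^2 + 16α + 383 = 0. The discriminant of x^2 + 16x + 383 is (16)^2 - 4·(383) = 256 - 1532 = -1276, and 4·(-319) is not a perfect square in Q since -319 is squarefree and ≠ 1. Hence x^2 + 16x + 383 is irreducible over Q and is the minimal polynomial of α.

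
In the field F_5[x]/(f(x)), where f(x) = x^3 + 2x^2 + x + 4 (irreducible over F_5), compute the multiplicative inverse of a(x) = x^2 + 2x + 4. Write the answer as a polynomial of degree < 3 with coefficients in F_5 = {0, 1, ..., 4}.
a(x)^(-1) ≡ 2x^2 + 4 (mod f(x))

Since f is irreducible over F_5, F_5[x]/(f) is a field and a(x) ≠ 0 has an inverse. Apply the extended Euclidean algorithm to f(x) and a(x) in F_5[x]: f(x) = (x)·a(x) + (2x + 4);  a(x) = (3x)·(2x + 4) + (4). The last nonzero remainder is the constant 4 = gcd(f, a) in F_5. Back-substituting through the division chain expresses 4 = s(x)·a(x) + t(x)·f(x) with s(x) ≡ 3x^2 + 1 (mod f), so (3x^2 + 1)·a(x) ≡ 4 (mod f). Multiplying by 4^(-1) ≡ 4 in F_5 gives a(x)^(-1) ≡ 4·(3x^2 + 1) ≡ 2x^2 + 4 (mod f). Check: (x^2 + 2x + 4)·(2x^2 + 4) = 2x^4 + 4x^3 + 2x^2 + 3x + 1 ≡ 1 (mod x^3 + 2x^2 + x + 4).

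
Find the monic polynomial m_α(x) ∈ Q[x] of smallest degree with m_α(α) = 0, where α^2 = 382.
m_α(x) = x^2 - 382

α satisfies α^2 - 382 = 0, so x^2 - 382 annihilates α. Since d = 382 is squarefree and ≠ 1, it is not a perfect square in Q, so x^2 - 382 has no rational root and is therefore irreducible over Q (a degree-2 polynomial over a field is irreducible iff it has no root). Hence m_α(x) = x^2 - 382.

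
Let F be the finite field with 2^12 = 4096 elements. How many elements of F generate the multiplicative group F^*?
There are φ(4095) = 1728 primitive elements

F_q^* is cyclic of order q - 1 = 4095. A cyclic group of order m has exactly φ(m) generators. Here m = 4095 = 3^2 · 5 · 7 · 13, so the number of primitive elements is φ(4095) = 1728.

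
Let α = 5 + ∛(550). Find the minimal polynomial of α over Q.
m_α(x) = x^3 - 15x^2 + 75x - 675

Set β = α - 5 = ∛(550), so β^3 = 550. Then (α - 5)^3 - 550 = 0, i.e. α is a root of g(x) = (x - 5)^3 - 550 = x^3 - 15x^2 + 75x - 675. Since g(x) = h(x - 5) where h(x) = x^3 - 550, and h is irreducible over Q (because 550 is not a perfect cube, so h has no rational root, and a monic cubic with no rational root is irreducible), g is also irreducible (irreducibility is preserved under the substitution x → x - 5). Hence m_α(x) = x^3 - 15x^2 + 75x - 675.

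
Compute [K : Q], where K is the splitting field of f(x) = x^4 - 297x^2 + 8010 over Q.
[K : Q] = 4

Solving the quadratic in x^2: x^2 = (297 ± √(297^2 - 4·8010))/2 = (297 ± √56169)/2 = (297 ± 237)/2, giving x^2 = 267 or x^2 = 30. So f(x) = (x^2 - 267)(x^2 - 30) and the roots of f are ±√267, ±√30. Hence the splitting field is K = Q(√267, √30). Since 267 and 30 are distinct squarefree integers > 1, their product 8010 is not a perfect square, so √30 ∉ Q(√267). By the tower law [K:Q] = [Q(√267,√30):Q(√267)] · [Q(√267):Q] = 2 · 2 = 4.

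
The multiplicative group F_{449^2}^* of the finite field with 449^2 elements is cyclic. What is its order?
|F_{449^2}^*| = 201600

F_{449^2} has 449^2 = 201601 elements; its multiplicative group consists of all nonzero elements, so |F_{449^2}^*| = 201601 - 1 = 201600. (It is cyclic since any finite subgroup of the multiplicative group of a field is cyclic.)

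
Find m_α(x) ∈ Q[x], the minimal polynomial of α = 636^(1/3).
m_α(x) = x^3 - 636

α satisfies α^3 = 636, so x^3 - 636 annihilates α. By the rational root test, a rational root p/q (in lowest terms) of x^3 - 636 would satisfy p^3 = 636 q^3, forcing q = 1 and p^3 = 636; but 636 is not a perfect cube, contradiction. A monic cubic over Q with no rational root is irreducible (any nontrivial factorization would include a linear factor). Hence x^3 - 636 is the minimal polynomial of α, and in particular [Q(α):Q] = 3.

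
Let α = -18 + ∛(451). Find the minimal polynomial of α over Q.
m_α(x) = x^3 + 54x^2 + 972x + 5381

Set β = α + 18 = ∛(451), so β^3 = 451. Then (α + 18)^3 - 451 = 0, i.e. α is a root of g(x) = (x + 18)^3 - 451 = x^3 + 54x^2 + 972x + 5381. Since g(x) = h(x + 18) where h(x) = x^3 - 451, and h is irreducible over Q (because 451 is not a perfect cube, so h has no rational root, and a monic cubic with no rational root is irreducible), g is also irreducible (irreducibility is preserved under the substitution x → x + 18). Hence m_α(x) = x^3 + 54x^2 + 972x + 5381.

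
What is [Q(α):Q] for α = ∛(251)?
[Q(α):Q] = 3

The minimal polynomial of α is x^3 - 251, irreducible over Q since 251 is not a perfect cube (so x^3 - 251 has no rational root). Hence [Q(α):Q] = deg(m_α) = 3.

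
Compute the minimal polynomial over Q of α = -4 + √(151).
m_α(x) = x^2 + 8x - 135

From α + 4 = √(151), squaring gives (α + 4)^2 = 151, i.e. α^2 + 8α + 16 = 151, so α^2 + 8α - 135 = 0. The discriminant of x^2 + 8x - 135 is (8)^2 - 4·(-135) = 64 + 540 = 604, and 4·(151) is not a perfect square in Q since 151 is squarefree and ≠ 1. Hence x^2 + 8x - 135 is irreducible over Q and is the minimal polynomial of α.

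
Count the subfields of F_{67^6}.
F_{67^6} has 4 subfields

The subfields of F_{p^n} are exactly the fields F_{p^d} for d | n (each is the fixed field of the unique index-d subgroup of Gal(F_{p^n}/F_p) ≅ Z/nZ). The divisors of n = 6 are {1, 2, 3, 6}, giving 4 subfields: F_{67^1}, F_{67^2}, F_{67^3}, F_{67^6}.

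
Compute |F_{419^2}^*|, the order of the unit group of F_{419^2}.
|F_{419^2}^*| = 175560

F_{419^2} has 419^2 = 175561 elements; its multiplicative group consists of all nonzero elements, so |F_{419^2}^*| = 175561 - 1 = 175560. (It is cyclic since any finite subgroup of the multiplicative group of a field is cyclic.)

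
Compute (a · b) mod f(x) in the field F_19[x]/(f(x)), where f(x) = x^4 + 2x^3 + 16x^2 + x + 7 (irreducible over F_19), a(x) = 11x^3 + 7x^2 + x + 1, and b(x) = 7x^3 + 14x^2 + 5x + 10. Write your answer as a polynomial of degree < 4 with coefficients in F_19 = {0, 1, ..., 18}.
a · b ≡ 11x^3 + 6x + 11 (mod f(x))

Multiply in F_19[x]: a(x)·b(x) = (11x^3 + 7x^2 + x + 1)·(7x^3 + 14x^2 + 5x + 10) = x^6 + 13x^5 + 8x^4 + 14x^3 + 13x^2 + 15x + 10. This has degree ≥ 4, so divide by f(x) over F_19: x^6 + 13x^5 + 8x^4 + 14x^3 + 13x^2 + 15x + 10 = (x^2 + 11x + 8)·(x^4 + 2x^3 + 16x^2 + x + 7) + (11x^3 + 6x + 11). Hence a·b ≡ 11x^3 + 6x + 11 (mod f). (F_19[x]/(f) is a field with 19^4 = 130321 elements since f is irreducible of degree 4.)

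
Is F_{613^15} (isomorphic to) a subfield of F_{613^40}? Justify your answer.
No: F_{613^15} is not a subfield of F_{613^40}

F_{p^m} embeds in F_{p^n} iff m | n. Here 15 ∤ 40 (since 40 = 2·15 + 10 with remainder 10 ≠ 0), so F_{613^15} is not a subfield of F_{613^40}. Equivalently: if it were, the tower law would give 15 = [F_{613^15}:F_613] dividing [F_{613^40}:F_613] = 40, contradiction.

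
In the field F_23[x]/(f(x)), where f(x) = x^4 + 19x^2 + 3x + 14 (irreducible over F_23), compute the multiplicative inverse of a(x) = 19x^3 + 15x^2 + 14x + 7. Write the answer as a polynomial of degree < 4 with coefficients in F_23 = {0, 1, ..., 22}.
a(x)^(-1) ≡ 3x^3 + 5x^2 + 20x + 11 (mod f(x))

Since f is irreducible over F_23, F_23[x]/(f) is a field and a(x) ≠ 0 has an inverse. Apply the extended Euclidean algorithm to f(x) and a(x) in F_23[x]: f(x) = (17x + 12)·a(x) + (15x^2 + 15x + 22);  a(x) = (12x + 12)·(15x^2 + 15x + 22) + (7x + 19);  (15x^2 + 15x + 22) = (12x + 9)·(7x + 19) + (12). The last nonzero remainder is the constant 12 = gcd(f, a) in F_23. Back-substituting through the division chain expresses 12 = s(x)·a(x) + t(x)·f(x) with s(x) ≡ 13x^3 + 14x^2 + 10x + 17 (mod f), so (13x^3 + 14x^2 + 10x + 17)·a(x) ≡ 12 (mod f). Multiplying by 12^(-1) ≡ 2 in F_23 gives a(x)^(-1) ≡ 2·(13x^3 + 14x^2 + 10x + 17) ≡ 3x^3 + 5x^2 + 20x + 11 (mod f). Check: (19x^3 + 15x^2 + 14x + 7)·(3x^3 + 5x^2 + 20x + 11) = 11x^6 + 2x^5 + 14x^4 + 2x^3 + 20x^2 + 18x + 8 ≡ 1 (mod x^4 + 19x^2 + 3x + 14).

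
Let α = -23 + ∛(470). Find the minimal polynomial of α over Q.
m_α(x) = x^3 + 69x^2 + 1587x + 11697

Set β = α + 23 = ∛(470), so β^3 = 470. Then (α + 23)^3 - 470 = 0, i.e. α is a root of g(x) = (x + 23)^3 - 470 = x^3 + 69x^2 + 1587x + 11697. Since g(x) = h(x + 23) where h(x) = x^3 - 470, and h is irreducible over Q (because 470 is not a perfect cube, so h has no rational root, and a monic cubic with no rational root is irreducible), g is also irreducible (irreducibility is preserved under the substitution x → x + 23). Hence m_α(x) = x^3 + 69x^2 + 1587x + 11697.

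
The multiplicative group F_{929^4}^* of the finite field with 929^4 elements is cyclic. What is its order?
|F_{929^4}^*| = 744839767680

F_{929^4} has 929^4 = 744839767681 elements; its multiplicative group consists of all nonzero elements, so |F_{929^4}^*| = 744839767681 - 1 = 744839767680. (It is cyclic since any finite subgroup of the multiplicative group of a field is cyclic.)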